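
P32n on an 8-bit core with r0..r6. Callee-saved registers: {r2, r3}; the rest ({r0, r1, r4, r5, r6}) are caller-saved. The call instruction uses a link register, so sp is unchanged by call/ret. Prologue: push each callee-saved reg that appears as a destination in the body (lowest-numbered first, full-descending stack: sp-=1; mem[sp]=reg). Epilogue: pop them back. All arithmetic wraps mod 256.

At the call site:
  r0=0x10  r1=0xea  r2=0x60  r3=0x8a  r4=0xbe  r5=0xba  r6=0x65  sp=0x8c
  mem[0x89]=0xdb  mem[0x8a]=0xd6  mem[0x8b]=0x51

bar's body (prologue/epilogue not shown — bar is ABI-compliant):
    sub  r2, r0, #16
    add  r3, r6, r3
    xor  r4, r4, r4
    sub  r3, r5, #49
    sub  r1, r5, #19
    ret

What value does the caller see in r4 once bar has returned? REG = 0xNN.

prologue: push r2 → mem[0x8b]=0x60, sp=0x8b
prologue: push r3 → mem[0x8a]=0x8a, sp=0x8a
body[0] sub  r2, r0, #16 → r2=0x00
body[1] add  r3, r6, r3 → r3=0xef
body[2] xor  r4, r4, r4 → r4=0x00
body[3] sub  r3, r5, #49 → r3=0x89
body[4] sub  r1, r5, #19 → r1=0xa7
epilogue: pop r3=0x8a, sp=0x8b
epilogue: pop r2=0x60, sp=0x8c
r4 is caller-saved → body value

REG = 0x00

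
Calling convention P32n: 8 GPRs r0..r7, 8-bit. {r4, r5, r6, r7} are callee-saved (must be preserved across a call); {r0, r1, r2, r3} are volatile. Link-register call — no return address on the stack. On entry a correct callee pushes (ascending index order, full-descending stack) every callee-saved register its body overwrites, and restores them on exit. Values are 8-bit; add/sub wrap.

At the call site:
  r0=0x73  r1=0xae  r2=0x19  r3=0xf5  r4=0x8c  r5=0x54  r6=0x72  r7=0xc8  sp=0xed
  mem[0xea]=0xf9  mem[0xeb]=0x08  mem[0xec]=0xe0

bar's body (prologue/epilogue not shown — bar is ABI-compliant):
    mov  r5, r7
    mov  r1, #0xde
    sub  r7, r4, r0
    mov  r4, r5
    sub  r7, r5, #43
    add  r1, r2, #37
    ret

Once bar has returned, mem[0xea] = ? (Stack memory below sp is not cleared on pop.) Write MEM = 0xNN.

MEM = 0xc8

prologue: push r4 -> mem[0xec]=0x8c, sp=0xec
prologue: push r5 -> mem[0xeb]=0x54, sp=0xeb
prologue: push r7 -> mem[0xea]=0xc8, sp=0xea
body[0] mov  r5, r7 -> r5=0xc8
body[1] mov  r1, #0xde -> r1=0xde
body[2] sub  r7, r4, r0 -> r7=0x19
body[3] mov  r4, r5 -> r4=0xc8
body[4] sub  r7, r5, #43 -> r7=0x9d
body[5] add  r1, r2, #37 -> r1=0x3e
epilogue: pop r7=0xc8, sp=0xeb
epilogue: pop r5=0x54, sp=0xec
epilogue: pop r4=0x8c, sp=0xed
prologue pushed ['r4', 'r5', 'r7'] at ['0xec', '0xeb', '0xea']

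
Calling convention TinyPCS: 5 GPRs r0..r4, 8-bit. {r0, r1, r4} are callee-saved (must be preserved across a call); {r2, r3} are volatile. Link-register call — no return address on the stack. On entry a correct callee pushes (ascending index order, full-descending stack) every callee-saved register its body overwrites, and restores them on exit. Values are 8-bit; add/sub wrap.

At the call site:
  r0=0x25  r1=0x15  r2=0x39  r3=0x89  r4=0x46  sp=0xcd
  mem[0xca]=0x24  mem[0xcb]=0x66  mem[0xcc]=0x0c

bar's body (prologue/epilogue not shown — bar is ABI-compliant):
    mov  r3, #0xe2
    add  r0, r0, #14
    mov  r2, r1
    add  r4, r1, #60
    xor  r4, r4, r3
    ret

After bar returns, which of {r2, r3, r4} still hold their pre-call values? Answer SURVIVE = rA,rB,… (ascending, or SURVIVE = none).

SURVIVE = r4

prologue: push r0 → mem[0xcc]=0x25, sp=0xcc
prologue: push r4 → mem[0xcb]=0x46, sp=0xcb
body[0] mov  r3, #0xe2 → r3=0xe2
body[1] add  r0, r0, #14 → r0=0x33
body[2] mov  r2, r1 → r2=0x15
body[3] add  r4, r1, #60 → r4=0x51
body[4] xor  r4, r4, r3 → r4=0xb3
epilogue: pop r4=0x46, sp=0xcc
epilogue: pop r0=0x25, sp=0xcd
r2: caller-saved, written=True
r3: caller-saved, written=True
r4: callee-saved, written=True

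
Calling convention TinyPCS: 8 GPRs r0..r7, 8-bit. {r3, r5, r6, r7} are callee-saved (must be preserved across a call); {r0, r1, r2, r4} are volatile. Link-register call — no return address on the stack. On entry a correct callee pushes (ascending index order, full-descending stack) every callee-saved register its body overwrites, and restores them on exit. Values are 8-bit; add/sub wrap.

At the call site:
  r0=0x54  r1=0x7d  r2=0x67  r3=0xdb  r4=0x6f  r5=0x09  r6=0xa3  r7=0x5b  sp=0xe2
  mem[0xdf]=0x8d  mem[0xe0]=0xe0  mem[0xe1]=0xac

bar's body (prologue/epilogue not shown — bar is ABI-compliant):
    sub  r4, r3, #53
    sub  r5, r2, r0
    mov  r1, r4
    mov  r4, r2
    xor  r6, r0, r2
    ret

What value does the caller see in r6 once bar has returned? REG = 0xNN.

REG = 0xa3

prologue: push r5 -> mem[0xe1]=0x09, sp=0xe1
prologue: push r6 -> mem[0xe0]=0xa3, sp=0xe0
body[0] sub  r4, r3, #53 -> r4=0xa6
body[1] sub  r5, r2, r0 -> r5=0x13
body[2] mov  r1, r4 -> r1=0xa6
body[3] mov  r4, r2 -> r4=0x67
body[4] xor  r6, r0, r2 -> r6=0x33
epilogue: pop r6=0xa3, sp=0xe1
epilogue: pop r5=0x09, sp=0xe2
r6 is callee-saved -> restored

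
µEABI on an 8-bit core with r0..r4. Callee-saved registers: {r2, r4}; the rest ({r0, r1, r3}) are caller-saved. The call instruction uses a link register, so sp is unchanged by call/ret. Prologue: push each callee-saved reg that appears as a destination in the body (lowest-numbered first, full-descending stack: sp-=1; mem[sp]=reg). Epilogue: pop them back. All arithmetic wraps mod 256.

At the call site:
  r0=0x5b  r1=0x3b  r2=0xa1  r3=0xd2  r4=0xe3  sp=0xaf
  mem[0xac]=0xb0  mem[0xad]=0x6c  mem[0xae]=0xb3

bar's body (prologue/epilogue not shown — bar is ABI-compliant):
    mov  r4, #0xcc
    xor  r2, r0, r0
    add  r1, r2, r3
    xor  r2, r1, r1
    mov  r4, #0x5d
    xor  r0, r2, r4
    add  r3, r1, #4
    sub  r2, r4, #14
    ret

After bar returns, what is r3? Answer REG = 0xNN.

REG = 0xd6

prologue: push r2 → mem[0xae]=0xa1, sp=0xae
prologue: push r4 → mem[0xad]=0xe3, sp=0xad
body[0] mov  r4, #0xcc → r4=0xcc
body[1] xor  r2, r0, r0 → r2=0x00
body[2] add  r1, r2, r3 → r1=0xd2
body[3] xor  r2, r1, r1 → r2=0x00
body[4] mov  r4, #0x5d → r4=0x5d
body[5] xor  r0, r2, r4 → r0=0x5d
body[6] add  r3, r1, #4 → r3=0xd6
body[7] sub  r2, r4, #14 → r2=0x4f
epilogue: pop r4=0xe3, sp=0xae
epilogue: pop r2=0xa1, sp=0xaf
r3 is caller-saved → body value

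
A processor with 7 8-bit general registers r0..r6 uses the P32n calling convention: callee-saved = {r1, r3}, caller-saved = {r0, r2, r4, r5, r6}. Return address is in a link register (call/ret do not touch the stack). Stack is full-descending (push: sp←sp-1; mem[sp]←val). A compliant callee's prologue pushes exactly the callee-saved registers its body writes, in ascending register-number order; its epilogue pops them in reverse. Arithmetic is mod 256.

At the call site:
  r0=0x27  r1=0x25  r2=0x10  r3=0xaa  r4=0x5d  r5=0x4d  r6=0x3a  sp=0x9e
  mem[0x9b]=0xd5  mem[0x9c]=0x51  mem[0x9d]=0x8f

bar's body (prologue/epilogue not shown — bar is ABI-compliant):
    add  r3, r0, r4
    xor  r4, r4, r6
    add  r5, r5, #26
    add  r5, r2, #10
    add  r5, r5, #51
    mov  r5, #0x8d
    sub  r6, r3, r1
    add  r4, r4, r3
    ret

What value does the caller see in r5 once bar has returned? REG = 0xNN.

REG = 0x8d

prologue: push r3 -> mem[0x9d]=0xaa, sp=0x9d
body[0] add  r3, r0, r4 -> r3=0x84
body[1] xor  r4, r4, r6 -> r4=0x67
body[2] add  r5, r5, #26 -> r5=0x67
body[3] add  r5, r2, #10 -> r5=0x1a
body[4] add  r5, r5, #51 -> r5=0x4d
body[5] mov  r5, #0x8d -> r5=0x8d
body[6] sub  r6, r3, r1 -> r6=0x5f
body[7] add  r4, r4, r3 -> r4=0xeb
epilogue: pop r3=0xaa, sp=0x9e
r5 is caller-saved -> body value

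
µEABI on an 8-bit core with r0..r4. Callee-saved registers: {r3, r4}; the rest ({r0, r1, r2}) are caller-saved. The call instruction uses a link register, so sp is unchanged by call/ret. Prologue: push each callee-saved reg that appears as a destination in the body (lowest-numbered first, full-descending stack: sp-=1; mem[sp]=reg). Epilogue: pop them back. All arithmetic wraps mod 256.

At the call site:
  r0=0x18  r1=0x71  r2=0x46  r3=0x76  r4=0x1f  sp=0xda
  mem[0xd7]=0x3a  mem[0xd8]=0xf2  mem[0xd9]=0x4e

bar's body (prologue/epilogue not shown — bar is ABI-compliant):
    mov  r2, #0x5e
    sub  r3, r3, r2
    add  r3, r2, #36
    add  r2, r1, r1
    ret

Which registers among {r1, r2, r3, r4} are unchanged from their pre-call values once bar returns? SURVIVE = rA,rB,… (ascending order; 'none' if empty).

prologue: push r3 -> mem[0xd9]=0x76, sp=0xd9
body[0] mov  r2, #0x5e -> r2=0x5e
body[1] sub  r3, r3, r2 -> r3=0x18
body[2] add  r3, r2, #36 -> r3=0x82
body[3] add  r2, r1, r1 -> r2=0xe2
epilogue: pop r3=0x76, sp=0xda
r1: caller-saved, written=False
r2: caller-saved, written=True
r3: callee-saved, written=True
r4: callee-saved, written=False

SURVIVE = r1,r3,r4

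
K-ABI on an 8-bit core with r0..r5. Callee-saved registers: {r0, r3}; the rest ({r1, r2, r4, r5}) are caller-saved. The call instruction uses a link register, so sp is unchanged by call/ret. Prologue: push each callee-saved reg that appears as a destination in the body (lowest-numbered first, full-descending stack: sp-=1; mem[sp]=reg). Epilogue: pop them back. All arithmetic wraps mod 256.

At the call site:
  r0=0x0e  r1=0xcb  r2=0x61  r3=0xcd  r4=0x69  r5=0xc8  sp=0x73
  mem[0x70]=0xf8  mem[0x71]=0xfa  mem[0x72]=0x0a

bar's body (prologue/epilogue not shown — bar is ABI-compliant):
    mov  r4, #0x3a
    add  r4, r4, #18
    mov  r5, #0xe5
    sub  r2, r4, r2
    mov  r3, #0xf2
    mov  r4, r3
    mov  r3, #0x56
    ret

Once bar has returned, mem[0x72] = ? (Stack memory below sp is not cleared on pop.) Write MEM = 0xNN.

prologue: push r3 -> mem[0x72]=0xcd, sp=0x72
body[0] mov  r4, #0x3a -> r4=0x3a
body[1] add  r4, r4, #18 -> r4=0x4c
body[2] mov  r5, #0xe5 -> r5=0xe5
body[3] sub  r2, r4, r2 -> r2=0xeb
body[4] mov  r3, #0xf2 -> r3=0xf2
body[5] mov  r4, r3 -> r4=0xf2
body[6] mov  r3, #0x56 -> r3=0x56
epilogue: pop r3=0xcd, sp=0x73
prologue pushed ['r3'] at ['0x72']

MEM = 0xcd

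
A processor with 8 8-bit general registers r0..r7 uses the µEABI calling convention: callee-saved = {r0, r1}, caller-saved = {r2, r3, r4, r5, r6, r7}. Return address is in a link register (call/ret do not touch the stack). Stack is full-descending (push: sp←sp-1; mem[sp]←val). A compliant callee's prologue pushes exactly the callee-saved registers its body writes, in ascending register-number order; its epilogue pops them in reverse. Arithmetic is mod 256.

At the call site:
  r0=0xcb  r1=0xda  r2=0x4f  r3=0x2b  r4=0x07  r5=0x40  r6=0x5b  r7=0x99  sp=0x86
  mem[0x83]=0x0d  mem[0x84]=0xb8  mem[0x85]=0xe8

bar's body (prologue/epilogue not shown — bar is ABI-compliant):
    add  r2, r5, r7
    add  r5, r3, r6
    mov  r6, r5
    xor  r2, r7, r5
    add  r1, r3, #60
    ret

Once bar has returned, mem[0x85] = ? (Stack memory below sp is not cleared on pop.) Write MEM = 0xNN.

MEM = 0xda

prologue: push r1 -> mem[0x85]=0xda, sp=0x85
body[0] add  r2, r5, r7 -> r2=0xd9
body[1] add  r5, r3, r6 -> r5=0x86
body[2] mov  r6, r5 -> r6=0x86
body[3] xor  r2, r7, r5 -> r2=0x1f
body[4] add  r1, r3, #60 -> r1=0x67
epilogue: pop r1=0xda, sp=0x86
prologue pushed ['r1'] at ['0x85']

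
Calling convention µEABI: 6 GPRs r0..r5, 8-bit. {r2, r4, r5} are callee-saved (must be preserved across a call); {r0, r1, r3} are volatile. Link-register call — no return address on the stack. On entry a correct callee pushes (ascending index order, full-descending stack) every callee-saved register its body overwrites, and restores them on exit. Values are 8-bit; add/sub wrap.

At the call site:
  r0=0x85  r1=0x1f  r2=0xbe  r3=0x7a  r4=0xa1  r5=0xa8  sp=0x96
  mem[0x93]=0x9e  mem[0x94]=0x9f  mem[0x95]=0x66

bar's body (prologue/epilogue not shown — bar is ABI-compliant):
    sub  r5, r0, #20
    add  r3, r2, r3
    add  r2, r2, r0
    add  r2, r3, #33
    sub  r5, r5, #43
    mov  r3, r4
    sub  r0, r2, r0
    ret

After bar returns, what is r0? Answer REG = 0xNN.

REG = 0xd4

prologue: push r2 -> mem[0x95]=0xbe, sp=0x95
prologue: push r5 -> mem[0x94]=0xa8, sp=0x94
body[0] sub  r5, r0, #20 -> r5=0x71
body[1] add  r3, r2, r3 -> r3=0x38
body[2] add  r2, r2, r0 -> r2=0x43
body[3] add  r2, r3, #33 -> r2=0x59
body[4] sub  r5, r5, #43 -> r5=0x46
body[5] mov  r3, r4 -> r3=0xa1
body[6] sub  r0, r2, r0 -> r0=0xd4
epilogue: pop r5=0xa8, sp=0x95
epilogue: pop r2=0xbe, sp=0x96
r0 is caller-saved -> body value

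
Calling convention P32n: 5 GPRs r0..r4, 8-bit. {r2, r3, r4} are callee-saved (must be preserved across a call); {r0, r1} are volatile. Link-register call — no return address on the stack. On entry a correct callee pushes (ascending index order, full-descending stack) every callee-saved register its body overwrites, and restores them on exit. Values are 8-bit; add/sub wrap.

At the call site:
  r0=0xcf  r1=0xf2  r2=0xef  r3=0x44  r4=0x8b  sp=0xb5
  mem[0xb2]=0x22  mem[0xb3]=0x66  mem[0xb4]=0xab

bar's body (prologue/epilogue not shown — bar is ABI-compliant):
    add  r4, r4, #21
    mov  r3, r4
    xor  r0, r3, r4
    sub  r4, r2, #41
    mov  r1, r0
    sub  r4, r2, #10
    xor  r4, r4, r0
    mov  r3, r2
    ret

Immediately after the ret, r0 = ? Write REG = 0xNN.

REG = 0x00

prologue: push r3 -> mem[0xb4]=0x44, sp=0xb4
prologue: push r4 -> mem[0xb3]=0x8b, sp=0xb3
body[0] add  r4, r4, #21 -> r4=0xa0
body[1] mov  r3, r4 -> r3=0xa0
body[2] xor  r0, r3, r4 -> r0=0x00
body[3] sub  r4, r2, #41 -> r4=0xc6
body[4] mov  r1, r0 -> r1=0x00
body[5] sub  r4, r2, #10 -> r4=0xe5
body[6] xor  r4, r4, r0 -> r4=0xe5
body[7] mov  r3, r2 -> r3=0xef
epilogue: pop r4=0x8b, sp=0xb4
epilogue: pop r3=0x44, sp=0xb5
r0 is caller-saved -> body value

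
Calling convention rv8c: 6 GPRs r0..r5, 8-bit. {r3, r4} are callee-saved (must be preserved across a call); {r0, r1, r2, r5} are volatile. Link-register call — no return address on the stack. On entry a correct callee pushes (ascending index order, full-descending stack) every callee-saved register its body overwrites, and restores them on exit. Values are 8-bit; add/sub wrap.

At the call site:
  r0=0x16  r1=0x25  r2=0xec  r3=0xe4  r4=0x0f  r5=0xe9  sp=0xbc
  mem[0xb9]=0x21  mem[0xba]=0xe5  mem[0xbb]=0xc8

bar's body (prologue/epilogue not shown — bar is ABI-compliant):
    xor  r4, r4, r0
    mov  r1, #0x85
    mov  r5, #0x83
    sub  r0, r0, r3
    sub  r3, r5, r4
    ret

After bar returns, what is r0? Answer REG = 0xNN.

REG = 0x32

prologue: push r3 -> mem[0xbb]=0xe4, sp=0xbb
prologue: push r4 -> mem[0xba]=0x0f, sp=0xba
body[0] xor  r4, r4, r0 -> r4=0x19
body[1] mov  r1, #0x85 -> r1=0x85
body[2] mov  r5, #0x83 -> r5=0x83
body[3] sub  r0, r0, r3 -> r0=0x32
body[4] sub  r3, r5, r4 -> r3=0x6a
epilogue: pop r4=0x0f, sp=0xbb
epilogue: pop r3=0xe4, sp=0xbc
r0 is caller-saved -> body value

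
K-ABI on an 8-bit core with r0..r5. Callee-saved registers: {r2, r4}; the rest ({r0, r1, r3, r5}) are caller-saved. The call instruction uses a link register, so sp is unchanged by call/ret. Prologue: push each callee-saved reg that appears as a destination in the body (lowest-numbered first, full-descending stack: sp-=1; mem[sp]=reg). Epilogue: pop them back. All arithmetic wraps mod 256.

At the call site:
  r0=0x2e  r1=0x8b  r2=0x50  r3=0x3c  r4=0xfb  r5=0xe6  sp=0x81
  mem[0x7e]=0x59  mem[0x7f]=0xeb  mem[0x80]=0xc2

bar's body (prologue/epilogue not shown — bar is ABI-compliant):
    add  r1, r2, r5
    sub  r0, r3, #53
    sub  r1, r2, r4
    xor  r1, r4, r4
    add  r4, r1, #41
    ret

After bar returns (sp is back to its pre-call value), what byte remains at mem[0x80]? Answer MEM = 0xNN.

prologue: push r4 → mem[0x80]=0xfb, sp=0x80
body[0] add  r1, r2, r5 → r1=0x36
body[1] sub  r0, r3, #53 → r0=0x07
body[2] sub  r1, r2, r4 → r1=0x55
body[3] xor  r1, r4, r4 → r1=0x00
body[4] add  r4, r1, #41 → r4=0x29
epilogue: pop r4=0xfb, sp=0x81
prologue pushed ['r4'] at ['0x80']

MEM = 0xfb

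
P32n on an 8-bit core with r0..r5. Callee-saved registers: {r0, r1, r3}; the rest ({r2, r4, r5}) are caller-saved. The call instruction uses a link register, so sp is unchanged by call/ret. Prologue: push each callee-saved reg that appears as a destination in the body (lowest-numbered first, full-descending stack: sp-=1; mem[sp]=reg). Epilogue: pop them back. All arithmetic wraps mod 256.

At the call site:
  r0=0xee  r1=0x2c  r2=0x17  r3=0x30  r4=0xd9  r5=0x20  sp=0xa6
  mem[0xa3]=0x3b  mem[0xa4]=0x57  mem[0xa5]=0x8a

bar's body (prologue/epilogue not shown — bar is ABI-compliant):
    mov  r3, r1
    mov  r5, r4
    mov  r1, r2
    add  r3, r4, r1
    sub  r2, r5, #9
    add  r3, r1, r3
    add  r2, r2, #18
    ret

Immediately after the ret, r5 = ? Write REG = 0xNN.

prologue: push r1 → mem[0xa5]=0x2c, sp=0xa5
prologue: push r3 → mem[0xa4]=0x30, sp=0xa4
body[0] mov  r3, r1 → r3=0x2c
body[1] mov  r5, r4 → r5=0xd9
body[2] mov  r1, r2 → r1=0x17
body[3] add  r3, r4, r1 → r3=0xf0
body[4] sub  r2, r5, #9 → r2=0xd0
body[5] add  r3, r1, r3 → r3=0x07
body[6] add  r2, r2, #18 → r2=0xe2
epilogue: pop r3=0x30, sp=0xa5
epilogue: pop r1=0x2c, sp=0xa6
r5 is caller-saved → body value

REG = 0xd9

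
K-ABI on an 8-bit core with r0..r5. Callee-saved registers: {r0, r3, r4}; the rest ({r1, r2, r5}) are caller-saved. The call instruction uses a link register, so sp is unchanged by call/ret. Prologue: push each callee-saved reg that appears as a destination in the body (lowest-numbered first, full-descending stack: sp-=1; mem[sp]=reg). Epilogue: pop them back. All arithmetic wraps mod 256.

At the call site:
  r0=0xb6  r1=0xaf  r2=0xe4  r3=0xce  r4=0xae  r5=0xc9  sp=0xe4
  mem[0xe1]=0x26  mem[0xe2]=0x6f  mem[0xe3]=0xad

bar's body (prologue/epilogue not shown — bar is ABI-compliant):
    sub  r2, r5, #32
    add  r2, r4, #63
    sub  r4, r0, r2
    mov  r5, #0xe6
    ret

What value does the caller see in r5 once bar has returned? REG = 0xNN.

prologue: push r4 -> mem[0xe3]=0xae, sp=0xe3
body[0] sub  r2, r5, #32 -> r2=0xa9
body[1] add  r2, r4, #63 -> r2=0xed
body[2] sub  r4, r0, r2 -> r4=0xc9
body[3] mov  r5, #0xe6 -> r5=0xe6
epilogue: pop r4=0xae, sp=0xe4
r5 is caller-saved -> body value

REG = 0xe6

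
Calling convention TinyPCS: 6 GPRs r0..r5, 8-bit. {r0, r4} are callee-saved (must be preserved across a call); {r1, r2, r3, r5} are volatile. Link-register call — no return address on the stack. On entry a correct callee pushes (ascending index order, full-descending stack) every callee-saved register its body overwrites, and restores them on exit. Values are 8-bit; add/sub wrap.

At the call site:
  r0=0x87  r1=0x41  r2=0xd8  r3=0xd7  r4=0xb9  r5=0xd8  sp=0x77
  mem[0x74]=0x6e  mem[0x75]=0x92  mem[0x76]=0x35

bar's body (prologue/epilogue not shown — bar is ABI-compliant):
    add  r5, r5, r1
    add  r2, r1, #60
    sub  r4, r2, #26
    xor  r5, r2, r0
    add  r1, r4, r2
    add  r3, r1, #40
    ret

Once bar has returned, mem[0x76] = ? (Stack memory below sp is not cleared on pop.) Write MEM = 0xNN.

prologue: push r4 → mem[0x76]=0xb9, sp=0x76
body[0] add  r5, r5, r1 → r5=0x19
body[1] add  r2, r1, #60 → r2=0x7d
body[2] sub  r4, r2, #26 → r4=0x63
body[3] xor  r5, r2, r0 → r5=0xfa
body[4] add  r1, r4, r2 → r1=0xe0
body[5] add  r3, r1, #40 → r3=0x08
epilogue: pop r4=0xb9, sp=0x77
prologue pushed ['r4'] at ['0x76']

MEM = 0xb9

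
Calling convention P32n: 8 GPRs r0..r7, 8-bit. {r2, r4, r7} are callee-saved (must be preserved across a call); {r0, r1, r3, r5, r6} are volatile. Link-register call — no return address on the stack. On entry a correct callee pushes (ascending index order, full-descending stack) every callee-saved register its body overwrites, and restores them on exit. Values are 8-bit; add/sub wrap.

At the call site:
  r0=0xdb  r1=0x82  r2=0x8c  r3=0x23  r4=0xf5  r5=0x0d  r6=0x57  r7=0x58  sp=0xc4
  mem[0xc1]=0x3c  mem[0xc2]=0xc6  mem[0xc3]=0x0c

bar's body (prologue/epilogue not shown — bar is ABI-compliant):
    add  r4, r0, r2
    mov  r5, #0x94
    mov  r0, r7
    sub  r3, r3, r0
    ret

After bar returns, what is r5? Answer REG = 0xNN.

REG = 0x94

prologue: push r4 -> mem[0xc3]=0xf5, sp=0xc3
body[0] add  r4, r0, r2 -> r4=0x67
body[1] mov  r5, #0x94 -> r5=0x94
body[2] mov  r0, r7 -> r0=0x58
body[3] sub  r3, r3, r0 -> r3=0xcb
epilogue: pop r4=0xf5, sp=0xc4
r5 is caller-saved -> body value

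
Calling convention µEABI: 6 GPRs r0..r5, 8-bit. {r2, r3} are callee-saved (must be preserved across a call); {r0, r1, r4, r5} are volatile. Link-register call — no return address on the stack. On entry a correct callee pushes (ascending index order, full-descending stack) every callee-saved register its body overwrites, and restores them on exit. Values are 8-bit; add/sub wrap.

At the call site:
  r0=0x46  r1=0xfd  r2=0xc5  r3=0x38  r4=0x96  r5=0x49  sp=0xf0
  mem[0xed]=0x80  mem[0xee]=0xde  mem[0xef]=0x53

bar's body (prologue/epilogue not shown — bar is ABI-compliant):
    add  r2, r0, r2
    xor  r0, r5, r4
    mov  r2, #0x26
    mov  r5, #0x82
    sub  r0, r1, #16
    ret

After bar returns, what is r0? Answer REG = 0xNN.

REG = 0xed

prologue: push r2 -> mem[0xef]=0xc5, sp=0xef
body[0] add  r2, r0, r2 -> r2=0x0b
body[1] xor  r0, r5, r4 -> r0=0xdf
body[2] mov  r2, #0x26 -> r2=0x26
body[3] mov  r5, #0x82 -> r5=0x82
body[4] sub  r0, r1, #16 -> r0=0xed
epilogue: pop r2=0xc5, sp=0xf0
r0 is caller-saved -> body value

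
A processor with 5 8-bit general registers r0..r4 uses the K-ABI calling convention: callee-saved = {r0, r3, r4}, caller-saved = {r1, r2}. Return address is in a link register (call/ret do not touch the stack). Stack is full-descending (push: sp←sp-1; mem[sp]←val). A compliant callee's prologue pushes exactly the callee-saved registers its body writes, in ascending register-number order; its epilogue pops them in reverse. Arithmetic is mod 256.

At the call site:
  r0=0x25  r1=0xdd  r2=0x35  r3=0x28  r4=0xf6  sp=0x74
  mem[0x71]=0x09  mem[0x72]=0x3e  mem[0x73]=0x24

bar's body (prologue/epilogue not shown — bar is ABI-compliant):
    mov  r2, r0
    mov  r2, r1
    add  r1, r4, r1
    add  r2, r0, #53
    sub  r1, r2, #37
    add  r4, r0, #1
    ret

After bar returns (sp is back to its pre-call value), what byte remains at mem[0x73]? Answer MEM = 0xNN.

prologue: push r4 -> mem[0x73]=0xf6, sp=0x73
body[0] mov  r2, r0 -> r2=0x25
body[1] mov  r2, r1 -> r2=0xdd
body[2] add  r1, r4, r1 -> r1=0xd3
body[3] add  r2, r0, #53 -> r2=0x5a
body[4] sub  r1, r2, #37 -> r1=0x35
body[5] add  r4, r0, #1 -> r4=0x26
epilogue: pop r4=0xf6, sp=0x74
prologue pushed ['r4'] at ['0x73']

MEM = 0xf6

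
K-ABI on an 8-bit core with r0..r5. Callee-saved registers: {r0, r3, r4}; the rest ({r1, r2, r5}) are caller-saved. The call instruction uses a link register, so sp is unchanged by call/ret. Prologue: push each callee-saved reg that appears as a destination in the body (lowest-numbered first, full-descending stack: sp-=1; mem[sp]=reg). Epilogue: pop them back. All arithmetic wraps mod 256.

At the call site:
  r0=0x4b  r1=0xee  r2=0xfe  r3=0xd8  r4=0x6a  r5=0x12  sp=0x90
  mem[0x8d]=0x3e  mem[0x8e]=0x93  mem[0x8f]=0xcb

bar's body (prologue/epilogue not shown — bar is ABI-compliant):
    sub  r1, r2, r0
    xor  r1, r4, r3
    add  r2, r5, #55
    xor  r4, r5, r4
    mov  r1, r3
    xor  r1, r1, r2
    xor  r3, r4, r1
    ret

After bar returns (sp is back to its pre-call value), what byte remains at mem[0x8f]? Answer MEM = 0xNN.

MEM = 0xd8

prologue: push r3 -> mem[0x8f]=0xd8, sp=0x8f
prologue: push r4 -> mem[0x8e]=0x6a, sp=0x8e
body[0] sub  r1, r2, r0 -> r1=0xb3
body[1] xor  r1, r4, r3 -> r1=0xb2
body[2] add  r2, r5, #55 -> r2=0x49
body[3] xor  r4, r5, r4 -> r4=0x78
body[4] mov  r1, r3 -> r1=0xd8
body[5] xor  r1, r1, r2 -> r1=0x91
body[6] xor  r3, r4, r1 -> r3=0xe9
epilogue: pop r4=0x6a, sp=0x8f
epilogue: pop r3=0xd8, sp=0x90
prologue pushed ['r3', 'r4'] at ['0x8f', '0x8e']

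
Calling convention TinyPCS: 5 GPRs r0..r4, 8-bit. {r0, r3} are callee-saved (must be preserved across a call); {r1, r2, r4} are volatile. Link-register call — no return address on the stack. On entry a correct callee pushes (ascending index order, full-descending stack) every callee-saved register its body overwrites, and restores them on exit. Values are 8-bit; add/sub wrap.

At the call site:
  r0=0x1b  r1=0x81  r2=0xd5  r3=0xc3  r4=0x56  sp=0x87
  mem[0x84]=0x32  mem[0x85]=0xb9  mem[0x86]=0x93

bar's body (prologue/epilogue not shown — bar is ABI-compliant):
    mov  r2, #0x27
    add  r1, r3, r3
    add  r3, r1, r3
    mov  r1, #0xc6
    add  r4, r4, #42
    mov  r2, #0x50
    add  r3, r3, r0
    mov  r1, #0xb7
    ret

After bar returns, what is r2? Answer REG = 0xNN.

REG = 0x50

prologue: push r3 -> mem[0x86]=0xc3, sp=0x86
body[0] mov  r2, #0x27 -> r2=0x27
body[1] add  r1, r3, r3 -> r1=0x86
body[2] add  r3, r1, r3 -> r3=0x49
body[3] mov  r1, #0xc6 -> r1=0xc6
body[4] add  r4, r4, #42 -> r4=0x80
body[5] mov  r2, #0x50 -> r2=0x50
body[6] add  r3, r3, r0 -> r3=0x64
body[7] mov  r1, #0xb7 -> r1=0xb7
epilogue: pop r3=0xc3, sp=0x87
r2 is caller-saved -> body value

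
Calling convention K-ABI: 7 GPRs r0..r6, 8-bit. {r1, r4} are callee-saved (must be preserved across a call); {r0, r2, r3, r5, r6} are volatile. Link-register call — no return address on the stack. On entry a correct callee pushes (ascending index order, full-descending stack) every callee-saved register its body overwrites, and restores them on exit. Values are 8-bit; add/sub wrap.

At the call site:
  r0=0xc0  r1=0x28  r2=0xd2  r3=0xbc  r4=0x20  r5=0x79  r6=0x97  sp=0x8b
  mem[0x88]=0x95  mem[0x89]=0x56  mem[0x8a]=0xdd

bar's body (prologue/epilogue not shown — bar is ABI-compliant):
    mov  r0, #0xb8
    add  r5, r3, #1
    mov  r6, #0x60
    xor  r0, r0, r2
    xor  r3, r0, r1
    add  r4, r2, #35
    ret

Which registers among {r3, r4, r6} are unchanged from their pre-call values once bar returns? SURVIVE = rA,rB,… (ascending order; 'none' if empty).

SURVIVE = r4

prologue: push r4 → mem[0x8a]=0x20, sp=0x8a
body[0] mov  r0, #0xb8 → r0=0xb8
body[1] add  r5, r3, #1 → r5=0xbd
body[2] mov  r6, #0x60 → r6=0x60
body[3] xor  r0, r0, r2 → r0=0x6a
body[4] xor  r3, r0, r1 → r3=0x42
body[5] add  r4, r2, #35 → r4=0xf5
epilogue: pop r4=0x20, sp=0x8b
r3: caller-saved, written=True
r4: callee-saved, written=True
r6: caller-saved, written=True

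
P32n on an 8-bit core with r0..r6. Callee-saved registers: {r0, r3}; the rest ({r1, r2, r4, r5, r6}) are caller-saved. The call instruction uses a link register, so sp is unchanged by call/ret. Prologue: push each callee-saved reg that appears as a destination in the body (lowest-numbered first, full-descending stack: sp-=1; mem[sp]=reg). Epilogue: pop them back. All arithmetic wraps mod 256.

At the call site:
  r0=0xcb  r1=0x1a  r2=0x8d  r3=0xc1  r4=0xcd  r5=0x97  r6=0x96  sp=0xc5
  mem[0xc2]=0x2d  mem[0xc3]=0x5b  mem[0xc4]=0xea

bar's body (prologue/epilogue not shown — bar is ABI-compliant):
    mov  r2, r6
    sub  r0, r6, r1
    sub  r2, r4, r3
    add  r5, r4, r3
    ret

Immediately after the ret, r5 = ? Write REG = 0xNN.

REG = 0x8e

prologue: push r0 → mem[0xc4]=0xcb, sp=0xc4
body[0] mov  r2, r6 → r2=0x96
body[1] sub  r0, r6, r1 → r0=0x7c
body[2] sub  r2, r4, r3 → r2=0x0c
body[3] add  r5, r4, r3 → r5=0x8e
epilogue: pop r0=0xcb, sp=0xc5
r5 is caller-saved → body value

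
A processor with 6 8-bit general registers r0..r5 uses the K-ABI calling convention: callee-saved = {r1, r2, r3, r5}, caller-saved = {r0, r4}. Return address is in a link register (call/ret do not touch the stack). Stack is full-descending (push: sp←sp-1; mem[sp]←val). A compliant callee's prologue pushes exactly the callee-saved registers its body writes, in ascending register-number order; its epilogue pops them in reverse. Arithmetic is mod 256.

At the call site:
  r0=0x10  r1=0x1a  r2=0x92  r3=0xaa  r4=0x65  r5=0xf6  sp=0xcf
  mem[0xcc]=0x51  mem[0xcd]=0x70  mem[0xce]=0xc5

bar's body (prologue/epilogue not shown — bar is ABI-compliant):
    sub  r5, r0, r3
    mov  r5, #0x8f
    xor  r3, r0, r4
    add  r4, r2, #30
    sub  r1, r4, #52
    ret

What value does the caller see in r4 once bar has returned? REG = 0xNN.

REG = 0xb0

prologue: push r1 → mem[0xce]=0x1a, sp=0xce
prologue: push r3 → mem[0xcd]=0xaa, sp=0xcd
prologue: push r5 → mem[0xcc]=0xf6, sp=0xcc
body[0] sub  r5, r0, r3 → r5=0x66
body[1] mov  r5, #0x8f → r5=0x8f
body[2] xor  r3, r0, r4 → r3=0x75
body[3] add  r4, r2, #30 → r4=0xb0
body[4] sub  r1, r4, #52 → r1=0x7c
epilogue: pop r5=0xf6, sp=0xcd
epilogue: pop r3=0xaa, sp=0xce
epilogue: pop r1=0x1a, sp=0xcf
r4 is caller-saved → body value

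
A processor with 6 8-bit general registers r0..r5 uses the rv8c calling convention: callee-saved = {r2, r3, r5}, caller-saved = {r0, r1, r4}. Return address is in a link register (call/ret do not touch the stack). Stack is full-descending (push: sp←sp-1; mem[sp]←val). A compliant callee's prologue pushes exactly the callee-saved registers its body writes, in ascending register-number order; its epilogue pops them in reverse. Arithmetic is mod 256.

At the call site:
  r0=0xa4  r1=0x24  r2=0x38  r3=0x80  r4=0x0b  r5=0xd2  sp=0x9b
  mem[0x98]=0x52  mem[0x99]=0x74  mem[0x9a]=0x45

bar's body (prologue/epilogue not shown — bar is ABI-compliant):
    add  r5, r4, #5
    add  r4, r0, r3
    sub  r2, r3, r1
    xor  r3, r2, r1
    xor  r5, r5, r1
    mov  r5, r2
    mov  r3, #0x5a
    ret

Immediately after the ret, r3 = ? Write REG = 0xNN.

prologue: push r2 → mem[0x9a]=0x38, sp=0x9a
prologue: push r3 → mem[0x99]=0x80, sp=0x99
prologue: push r5 → mem[0x98]=0xd2, sp=0x98
body[0] add  r5, r4, #5 → r5=0x10
body[1] add  r4, r0, r3 → r4=0x24
body[2] sub  r2, r3, r1 → r2=0x5c
body[3] xor  r3, r2, r1 → r3=0x78
body[4] xor  r5, r5, r1 → r5=0x34
body[5] mov  r5, r2 → r5=0x5c
body[6] mov  r3, #0x5a → r3=0x5a
epilogue: pop r5=0xd2, sp=0x99
epilogue: pop r3=0x80, sp=0x9a
epilogue: pop r2=0x38, sp=0x9b
r3 is callee-saved → restored

REG = 0x80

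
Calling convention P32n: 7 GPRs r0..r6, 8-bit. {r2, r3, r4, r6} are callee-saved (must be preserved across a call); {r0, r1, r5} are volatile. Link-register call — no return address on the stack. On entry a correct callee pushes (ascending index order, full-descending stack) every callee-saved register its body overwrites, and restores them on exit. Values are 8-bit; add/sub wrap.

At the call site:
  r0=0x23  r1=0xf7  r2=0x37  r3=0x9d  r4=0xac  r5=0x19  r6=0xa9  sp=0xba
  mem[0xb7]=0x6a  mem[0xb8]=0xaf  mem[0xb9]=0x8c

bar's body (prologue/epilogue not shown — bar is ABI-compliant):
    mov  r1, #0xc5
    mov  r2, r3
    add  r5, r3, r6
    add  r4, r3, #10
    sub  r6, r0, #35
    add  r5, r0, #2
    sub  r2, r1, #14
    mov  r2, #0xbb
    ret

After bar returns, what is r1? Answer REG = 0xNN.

REG = 0xc5

prologue: push r2 → mem[0xb9]=0x37, sp=0xb9
prologue: push r4 → mem[0xb8]=0xac, sp=0xb8
prologue: push r6 → mem[0xb7]=0xa9, sp=0xb7
body[0] mov  r1, #0xc5 → r1=0xc5
body[1] mov  r2, r3 → r2=0x9d
body[2] add  r5, r3, r6 → r5=0x46
body[3] add  r4, r3, #10 → r4=0xa7
body[4] sub  r6, r0, #35 → r6=0x00
body[5] add  r5, r0, #2 → r5=0x25
body[6] sub  r2, r1, #14 → r2=0xb7
body[7] mov  r2, #0xbb → r2=0xbb
epilogue: pop r6=0xa9, sp=0xb8
epilogue: pop r4=0xac, sp=0xb9
epilogue: pop r2=0x37, sp=0xba
r1 is caller-saved → body value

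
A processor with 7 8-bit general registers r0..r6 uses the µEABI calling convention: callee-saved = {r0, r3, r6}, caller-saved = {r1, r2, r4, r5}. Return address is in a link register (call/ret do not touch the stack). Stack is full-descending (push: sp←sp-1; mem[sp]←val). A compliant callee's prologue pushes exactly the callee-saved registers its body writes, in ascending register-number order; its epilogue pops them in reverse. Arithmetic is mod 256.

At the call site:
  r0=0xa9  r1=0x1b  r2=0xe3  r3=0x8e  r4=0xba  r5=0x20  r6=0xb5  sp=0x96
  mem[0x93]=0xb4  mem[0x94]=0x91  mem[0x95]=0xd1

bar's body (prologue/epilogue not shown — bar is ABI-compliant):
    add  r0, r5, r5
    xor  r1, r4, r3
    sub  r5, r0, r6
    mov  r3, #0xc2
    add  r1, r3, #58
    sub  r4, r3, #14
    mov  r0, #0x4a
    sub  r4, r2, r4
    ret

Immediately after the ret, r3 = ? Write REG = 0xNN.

REG = 0x8e

prologue: push r0 → mem[0x95]=0xa9, sp=0x95
prologue: push r3 → mem[0x94]=0x8e, sp=0x94
body[0] add  r0, r5, r5 → r0=0x40
body[1] xor  r1, r4, r3 → r1=0x34
body[2] sub  r5, r0, r6 → r5=0x8b
body[3] mov  r3, #0xc2 → r3=0xc2
body[4] add  r1, r3, #58 → r1=0xfc
body[5] sub  r4, r3, #14 → r4=0xb4
body[6] mov  r0, #0x4a → r0=0x4a
body[7] sub  r4, r2, r4 → r4=0x2f
epilogue: pop r3=0x8e, sp=0x95
epilogue: pop r0=0xa9, sp=0x96
r3 is callee-saved → restored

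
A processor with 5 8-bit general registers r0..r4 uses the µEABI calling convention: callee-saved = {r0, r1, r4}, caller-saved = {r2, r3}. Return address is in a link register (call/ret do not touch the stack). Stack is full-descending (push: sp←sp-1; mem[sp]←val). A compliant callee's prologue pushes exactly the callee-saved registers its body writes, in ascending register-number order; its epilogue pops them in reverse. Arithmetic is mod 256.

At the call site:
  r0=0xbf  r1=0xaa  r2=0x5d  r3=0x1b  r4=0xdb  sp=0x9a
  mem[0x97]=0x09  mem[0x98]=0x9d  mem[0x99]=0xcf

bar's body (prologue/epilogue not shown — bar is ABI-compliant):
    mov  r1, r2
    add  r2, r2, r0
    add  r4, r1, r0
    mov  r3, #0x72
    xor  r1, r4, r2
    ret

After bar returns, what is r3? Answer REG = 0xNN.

REG = 0x72

prologue: push r1 → mem[0x99]=0xaa, sp=0x99
prologue: push r4 → mem[0x98]=0xdb, sp=0x98
body[0] mov  r1, r2 → r1=0x5d
body[1] add  r2, r2, r0 → r2=0x1c
body[2] add  r4, r1, r0 → r4=0x1c
body[3] mov  r3, #0x72 → r3=0x72
body[4] xor  r1, r4, r2 → r1=0x00
epilogue: pop r4=0xdb, sp=0x99
epilogue: pop r1=0xaa, sp=0x9a
r3 is caller-saved → body value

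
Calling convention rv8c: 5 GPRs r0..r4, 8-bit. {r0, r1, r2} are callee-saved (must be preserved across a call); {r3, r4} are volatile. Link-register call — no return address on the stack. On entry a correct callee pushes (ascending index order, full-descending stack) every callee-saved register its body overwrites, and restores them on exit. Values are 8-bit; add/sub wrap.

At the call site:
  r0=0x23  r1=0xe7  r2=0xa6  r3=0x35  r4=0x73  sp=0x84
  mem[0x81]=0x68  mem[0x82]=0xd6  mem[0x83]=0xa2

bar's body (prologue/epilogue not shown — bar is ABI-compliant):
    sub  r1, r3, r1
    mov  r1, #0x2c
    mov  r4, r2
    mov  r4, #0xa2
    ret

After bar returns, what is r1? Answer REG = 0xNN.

prologue: push r1 → mem[0x83]=0xe7, sp=0x83
body[0] sub  r1, r3, r1 → r1=0x4e
body[1] mov  r1, #0x2c → r1=0x2c
body[2] mov  r4, r2 → r4=0xa6
body[3] mov  r4, #0xa2 → r4=0xa2
epilogue: pop r1=0xe7, sp=0x84
r1 is callee-saved → restored

REG = 0xe7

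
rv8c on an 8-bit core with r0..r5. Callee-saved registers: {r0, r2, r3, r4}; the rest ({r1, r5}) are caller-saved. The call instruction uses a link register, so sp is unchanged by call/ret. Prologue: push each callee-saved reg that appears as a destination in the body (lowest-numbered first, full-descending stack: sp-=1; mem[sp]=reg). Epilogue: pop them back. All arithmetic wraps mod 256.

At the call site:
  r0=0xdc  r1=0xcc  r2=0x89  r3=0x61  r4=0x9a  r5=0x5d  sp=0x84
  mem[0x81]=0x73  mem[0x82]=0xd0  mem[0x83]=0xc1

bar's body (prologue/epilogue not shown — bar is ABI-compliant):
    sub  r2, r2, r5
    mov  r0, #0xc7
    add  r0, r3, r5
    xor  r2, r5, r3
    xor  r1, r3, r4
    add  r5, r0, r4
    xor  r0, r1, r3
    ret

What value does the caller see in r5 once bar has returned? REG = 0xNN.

REG = 0x58

prologue: push r0 -> mem[0x83]=0xdc, sp=0x83
prologue: push r2 -> mem[0x82]=0x89, sp=0x82
body[0] sub  r2, r2, r5 -> r2=0x2c
body[1] mov  r0, #0xc7 -> r0=0xc7
body[2] add  r0, r3, r5 -> r0=0xbe
body[3] xor  r2, r5, r3 -> r2=0x3c
body[4] xor  r1, r3, r4 -> r1=0xfb
body[5] add  r5, r0, r4 -> r5=0x58
body[6] xor  r0, r1, r3 -> r0=0x9a
epilogue: pop r2=0x89, sp=0x83
epilogue: pop r0=0xdc, sp=0x84
r5 is caller-saved -> body value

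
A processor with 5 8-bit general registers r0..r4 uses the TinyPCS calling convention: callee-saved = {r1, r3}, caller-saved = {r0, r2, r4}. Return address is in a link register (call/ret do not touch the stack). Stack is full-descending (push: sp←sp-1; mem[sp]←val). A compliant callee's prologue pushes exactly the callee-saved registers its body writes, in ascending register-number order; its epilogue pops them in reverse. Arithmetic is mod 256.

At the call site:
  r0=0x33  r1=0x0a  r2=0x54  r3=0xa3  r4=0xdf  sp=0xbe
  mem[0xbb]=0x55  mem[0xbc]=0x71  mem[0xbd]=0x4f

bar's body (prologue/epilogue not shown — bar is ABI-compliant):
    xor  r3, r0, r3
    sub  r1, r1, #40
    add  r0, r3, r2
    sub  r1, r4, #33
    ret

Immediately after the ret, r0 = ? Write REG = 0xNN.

REG = 0xe4

prologue: push r1 → mem[0xbd]=0x0a, sp=0xbd
prologue: push r3 → mem[0xbc]=0xa3, sp=0xbc
body[0] xor  r3, r0, r3 → r3=0x90
body[1] sub  r1, r1, #40 → r1=0xe2
body[2] add  r0, r3, r2 → r0=0xe4
body[3] sub  r1, r4, #33 → r1=0xbe
epilogue: pop r3=0xa3, sp=0xbd
epilogue: pop r1=0x0a, sp=0xbe
r0 is caller-saved → body value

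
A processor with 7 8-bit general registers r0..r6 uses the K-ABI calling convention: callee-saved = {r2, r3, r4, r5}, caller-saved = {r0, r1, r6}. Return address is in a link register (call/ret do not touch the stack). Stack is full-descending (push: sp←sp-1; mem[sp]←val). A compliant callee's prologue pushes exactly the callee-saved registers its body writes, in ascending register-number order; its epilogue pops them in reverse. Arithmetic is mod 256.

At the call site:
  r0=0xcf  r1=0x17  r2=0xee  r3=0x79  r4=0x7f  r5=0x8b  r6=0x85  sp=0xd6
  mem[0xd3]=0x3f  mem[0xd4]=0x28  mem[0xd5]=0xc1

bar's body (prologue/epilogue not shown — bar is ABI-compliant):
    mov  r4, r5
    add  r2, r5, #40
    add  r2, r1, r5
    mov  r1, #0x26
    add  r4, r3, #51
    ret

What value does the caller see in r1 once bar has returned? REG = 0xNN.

REG = 0x26

prologue: push r2 → mem[0xd5]=0xee, sp=0xd5
prologue: push r4 → mem[0xd4]=0x7f, sp=0xd4
body[0] mov  r4, r5 → r4=0x8b
body[1] add  r2, r5, #40 → r2=0xb3
body[2] add  r2, r1, r5 → r2=0xa2
body[3] mov  r1, #0x26 → r1=0x26
body[4] add  r4, r3, #51 → r4=0xac
epilogue: pop r4=0x7f, sp=0xd5
epilogue: pop r2=0xee, sp=0xd6
r1 is caller-saved → body value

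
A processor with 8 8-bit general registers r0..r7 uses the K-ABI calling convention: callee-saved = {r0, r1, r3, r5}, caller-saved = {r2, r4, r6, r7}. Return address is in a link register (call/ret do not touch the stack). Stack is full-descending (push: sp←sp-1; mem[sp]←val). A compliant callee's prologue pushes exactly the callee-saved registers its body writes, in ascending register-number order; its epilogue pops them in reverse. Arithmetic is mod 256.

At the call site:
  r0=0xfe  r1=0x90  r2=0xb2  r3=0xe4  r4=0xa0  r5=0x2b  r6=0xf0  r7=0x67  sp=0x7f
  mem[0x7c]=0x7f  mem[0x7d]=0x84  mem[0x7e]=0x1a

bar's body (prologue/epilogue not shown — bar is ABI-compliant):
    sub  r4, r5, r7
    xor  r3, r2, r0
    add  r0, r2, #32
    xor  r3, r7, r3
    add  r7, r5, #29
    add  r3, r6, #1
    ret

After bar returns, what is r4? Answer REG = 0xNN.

prologue: push r0 → mem[0x7e]=0xfe, sp=0x7e
prologue: push r3 → mem[0x7d]=0xe4, sp=0x7d
body[0] sub  r4, r5, r7 → r4=0xc4
body[1] xor  r3, r2, r0 → r3=0x4c
body[2] add  r0, r2, #32 → r0=0xd2
body[3] xor  r3, r7, r3 → r3=0x2b
body[4] add  r7, r5, #29 → r7=0x48
body[5] add  r3, r6, #1 → r3=0xf1
epilogue: pop r3=0xe4, sp=0x7e
epilogue: pop r0=0xfe, sp=0x7f
r4 is caller-saved → body value

REG = 0xc4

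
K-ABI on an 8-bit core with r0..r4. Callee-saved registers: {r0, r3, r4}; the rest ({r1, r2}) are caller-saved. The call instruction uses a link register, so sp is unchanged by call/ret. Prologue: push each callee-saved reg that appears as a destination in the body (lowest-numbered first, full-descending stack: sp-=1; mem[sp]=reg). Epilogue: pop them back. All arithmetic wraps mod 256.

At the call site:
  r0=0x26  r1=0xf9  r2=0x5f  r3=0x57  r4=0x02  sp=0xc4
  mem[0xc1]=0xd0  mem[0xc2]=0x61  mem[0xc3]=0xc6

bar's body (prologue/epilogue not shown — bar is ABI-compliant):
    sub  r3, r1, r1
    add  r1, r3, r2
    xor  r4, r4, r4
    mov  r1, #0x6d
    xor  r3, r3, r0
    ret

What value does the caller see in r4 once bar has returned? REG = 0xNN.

prologue: push r3 → mem[0xc3]=0x57, sp=0xc3
prologue: push r4 → mem[0xc2]=0x02, sp=0xc2
body[0] sub  r3, r1, r1 → r3=0x00
body[1] add  r1, r3, r2 → r1=0x5f
body[2] xor  r4, r4, r4 → r4=0x00
body[3] mov  r1, #0x6d → r1=0x6d
body[4] xor  r3, r3, r0 → r3=0x26
epilogue: pop r4=0x02, sp=0xc3
epilogue: pop r3=0x57, sp=0xc4
r4 is callee-saved → restored

REG = 0x02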